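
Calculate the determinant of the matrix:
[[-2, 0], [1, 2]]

For a 2×2 matrix [[a, b], [c, d]], det = ad - bc
det = (-2)(2) - (0)(1) = -4 - 0 = -4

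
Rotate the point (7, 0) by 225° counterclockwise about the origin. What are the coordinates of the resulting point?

Rotation matrix for 225°: [[cos 225°, -sin 225°], [sin 225°, cos 225°]] ≈ [[-0.707107, 0.707107], [-0.707107, -0.707107]]
[[-0.707107, 0.707107], [-0.707107, -0.707107]] × [7, 0]ᵀ ≈ [-4.9497, -4.9497]ᵀ
Result: (-4.9497, -4.9497)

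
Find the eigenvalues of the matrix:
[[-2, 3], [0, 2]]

Characteristic equation: det(A - λI) = 0
λ² - (trace)λ + (det) = 0
trace = -2 + 2 = 0, det = (-2)(2) - (3)(0) = -4
λ² - (0)λ + (-4) = 0
λ = (0 ± √((0)² - 4·(-4))) / 2 = (0 ± √16) / 2
Solving: λ = -2, 2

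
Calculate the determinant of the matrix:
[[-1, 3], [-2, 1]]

For a 2×2 matrix [[a, b], [c, d]], det = ad - bc
det = (-1)(1) - (3)(-2) = -1 - -6 = 5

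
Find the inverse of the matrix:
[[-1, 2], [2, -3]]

For [[a,b],[c,d]], inverse = (1/det)·[[d,-b],[-c,a]]
det = (-1)(-3) - (2)(2) = 3 - 4 = -1
Inverse = (1/-1)·[[-3, -2], [-2, -1]]
= [[3, 2], [2, 1]]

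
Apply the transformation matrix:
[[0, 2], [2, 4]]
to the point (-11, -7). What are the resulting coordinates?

Matrix multiplication:
[[0, 2], [2, 4]] × [-11, -7]ᵀ
= [(0)(-11) + (2)(-7), (2)(-11) + (4)(-7)]ᵀ
= [-14, -50]ᵀ
Result: (-14, -50)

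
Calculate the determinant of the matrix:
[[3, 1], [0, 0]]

For a 2×2 matrix [[a, b], [c, d]], det = ad - bc
det = (3)(0) - (1)(0) = 0 - 0 = 0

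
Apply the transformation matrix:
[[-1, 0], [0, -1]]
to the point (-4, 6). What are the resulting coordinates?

Matrix multiplication:
[[-1, 0], [0, -1]] × [-4, 6]ᵀ
= [(-1)(-4) + (0)(6), (0)(-4) + (-1)(6)]ᵀ
= [4, -6]ᵀ
Result: (4, -6)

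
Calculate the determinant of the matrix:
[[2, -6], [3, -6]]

For a 2×2 matrix [[a, b], [c, d]], det = ad - bc
det = (2)(-6) - (-6)(3) = -12 - -18 = 6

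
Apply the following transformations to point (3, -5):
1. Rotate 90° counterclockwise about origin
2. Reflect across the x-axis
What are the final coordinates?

Step 1: Rotate 90° → (5, 3)
Step 2: Reflect across x-axis → (5, -3)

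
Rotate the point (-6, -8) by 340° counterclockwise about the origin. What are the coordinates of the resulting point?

Rotation matrix for 340°: [[cos 340°, -sin 340°], [sin 340°, cos 340°]] ≈ [[0.939693, 0.342020], [-0.342020, 0.939693]]
[[0.939693, 0.342020], [-0.342020, 0.939693]] × [-6, -8]ᵀ ≈ [-8.3743, -5.4654]ᵀ
Result: (-8.3743, -5.4654)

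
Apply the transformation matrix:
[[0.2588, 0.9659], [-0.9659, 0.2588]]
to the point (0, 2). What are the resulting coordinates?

Matrix multiplication:
[[0.2588, 0.9659], [-0.9659, 0.2588]] × [0, 2]ᵀ
= [(0.2588)(0) + (0.9659)(2), (-0.9659)(0) + (0.2588)(2)]ᵀ
= [1.9318, 0.5176]ᵀ
Result: (1.9318, 0.5176)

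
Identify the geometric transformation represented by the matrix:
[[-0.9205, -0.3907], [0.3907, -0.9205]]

This matrix represents: rotation by 157° counterclockwise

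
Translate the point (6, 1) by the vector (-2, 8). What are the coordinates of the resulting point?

Translation by (-2, 8) (homogeneous matrix [[1, 0, -2], [0, 1, 8], [0, 0, 1]]):
x' = 6 + -2 = 4
y' = 1 + 8 = 9
Result: (4, 9)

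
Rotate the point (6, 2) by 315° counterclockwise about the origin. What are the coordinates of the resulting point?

Rotation matrix for 315°: [[cos 315°, -sin 315°], [sin 315°, cos 315°]] ≈ [[0.707107, 0.707107], [-0.707107, 0.707107]]
[[0.707107, 0.707107], [-0.707107, 0.707107]] × [6, 2]ᵀ ≈ [5.6569, -2.8284]ᵀ
Result: (5.6569, -2.8284)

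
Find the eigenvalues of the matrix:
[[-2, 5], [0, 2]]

Characteristic equation: det(A - λI) = 0
λ² - (trace)λ + (det) = 0
trace = -2 + 2 = 0, det = (-2)(2) - (5)(0) = -4
λ² - (0)λ + (-4) = 0
λ = (0 ± √((0)² - 4·(-4))) / 2 = (0 ± √16) / 2
Solving: λ = -2, 2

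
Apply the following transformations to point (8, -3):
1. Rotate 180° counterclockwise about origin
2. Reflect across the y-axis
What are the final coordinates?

Step 1: Rotate 180° → (-8, 3)
Step 2: Reflect across y-axis → (8, 3)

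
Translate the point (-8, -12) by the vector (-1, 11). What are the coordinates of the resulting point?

Translation by (-1, 11) (homogeneous matrix [[1, 0, -1], [0, 1, 11], [0, 0, 1]]):
x' = -8 + -1 = -9
y' = -12 + 11 = -1
Result: (-9, -1)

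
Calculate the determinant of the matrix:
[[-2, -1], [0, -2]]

For a 2×2 matrix [[a, b], [c, d]], det = ad - bc
det = (-2)(-2) - (-1)(0) = 4 - 0 = 4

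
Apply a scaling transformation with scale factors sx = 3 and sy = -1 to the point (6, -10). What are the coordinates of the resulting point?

Scaling matrix:
[[3, 0], [0, -1]]
Result: (6 × 3, -10 × -1) = (18, 10)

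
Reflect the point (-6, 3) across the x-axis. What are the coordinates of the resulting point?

Reflection across x-axis: (-6, 3) → (-6, -3)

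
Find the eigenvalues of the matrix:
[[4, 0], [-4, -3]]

Characteristic equation: det(A - λI) = 0
λ² - (trace)λ + (det) = 0
trace = 4 + -3 = 1, det = (4)(-3) - (0)(-4) = -12
λ² - (1)λ + (-12) = 0
λ = (1 ± √((1)² - 4·(-12))) / 2 = (1 ± √49) / 2
Solving: λ = -3, 4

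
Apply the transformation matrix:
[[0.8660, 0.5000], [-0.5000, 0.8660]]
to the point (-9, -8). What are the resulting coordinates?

Matrix multiplication:
[[0.8660, 0.5000], [-0.5000, 0.8660]] × [-9, -8]ᵀ
= [(0.8660)(-9) + (0.5000)(-8), (-0.5000)(-9) + (0.8660)(-8)]ᵀ
= [-11.7940, -2.4280]ᵀ
Result: (-11.7940, -2.4280)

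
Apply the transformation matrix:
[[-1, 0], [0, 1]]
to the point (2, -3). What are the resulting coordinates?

Matrix multiplication:
[[-1, 0], [0, 1]] × [2, -3]ᵀ
= [(-1)(2) + (0)(-3), (0)(2) + (1)(-3)]ᵀ
= [-2, -3]ᵀ
Result: (-2, -3)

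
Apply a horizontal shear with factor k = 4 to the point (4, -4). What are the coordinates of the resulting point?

Shear matrix for horizontal shear with factor k = 4:
[[1, 4], [0, 1]]
Result: (4, -4) → (-12, -4)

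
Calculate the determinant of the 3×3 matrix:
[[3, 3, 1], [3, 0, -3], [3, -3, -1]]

Expansion along first row:
det = 3·det([[0,-3],[-3,-1]]) - 3·det([[3,-3],[3,-1]]) + 1·det([[3,0],[3,-3]])
    = 3·(0·-1 - -3·-3) - 3·(3·-1 - -3·3) + 1·(3·-3 - 0·3)
    = 3·-9 - 3·6 + 1·-9
    = -27 + -18 + -9 = -54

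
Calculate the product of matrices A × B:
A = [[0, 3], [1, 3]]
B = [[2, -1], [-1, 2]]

Matrix multiplication:
C[0][0] = 0×2 + 3×-1 = -3
C[0][1] = 0×-1 + 3×2 = 6
C[1][0] = 1×2 + 3×-1 = -1
C[1][1] = 1×-1 + 3×2 = 5
Result: [[-3, 6], [-1, 5]]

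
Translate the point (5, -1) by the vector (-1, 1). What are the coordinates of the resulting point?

Translation by (-1, 1) (homogeneous matrix [[1, 0, -1], [0, 1, 1], [0, 0, 1]]):
x' = 5 + -1 = 4
y' = -1 + 1 = 0
Result: (4, 0)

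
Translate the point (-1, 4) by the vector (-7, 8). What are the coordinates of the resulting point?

Translation by (-7, 8) (homogeneous matrix [[1, 0, -7], [0, 1, 8], [0, 0, 1]]):
x' = -1 + -7 = -8
y' = 4 + 8 = 12
Result: (-8, 12)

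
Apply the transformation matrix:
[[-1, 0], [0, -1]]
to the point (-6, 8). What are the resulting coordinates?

Matrix multiplication:
[[-1, 0], [0, -1]] × [-6, 8]ᵀ
= [(-1)(-6) + (0)(8), (0)(-6) + (-1)(8)]ᵀ
= [6, -8]ᵀ
Result: (6, -8)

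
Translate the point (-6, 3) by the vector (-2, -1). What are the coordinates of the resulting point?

Translation by (-2, -1) (homogeneous matrix [[1, 0, -2], [0, 1, -1], [0, 0, 1]]):
x' = -6 + -2 = -8
y' = 3 + -1 = 2
Result: (-8, 2)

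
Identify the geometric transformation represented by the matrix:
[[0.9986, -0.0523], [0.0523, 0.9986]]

This matrix represents: rotation by 3° counterclockwise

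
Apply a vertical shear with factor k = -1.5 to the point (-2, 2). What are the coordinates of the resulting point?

Shear matrix for vertical shear with factor k = -1.5:
[[1, 0], [-1.50, 1]]
Result: (-2, 2) → (-2, 5)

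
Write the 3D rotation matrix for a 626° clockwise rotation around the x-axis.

Rotation matrix for clockwise 626° around x-axis:
A clockwise rotation by 626° is a counterclockwise rotation by -626°.
cos(-626°) = -0.0698, sin(-626°) = 0.9976
Result: [[1, 0, 0], [0, -0.0698, -0.9976], [0, 0.9976, -0.0698]]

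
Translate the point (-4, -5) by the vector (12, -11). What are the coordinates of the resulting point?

Translation by (12, -11) (homogeneous matrix [[1, 0, 12], [0, 1, -11], [0, 0, 1]]):
x' = -4 + 12 = 8
y' = -5 + -11 = -16
Result: (8, -16)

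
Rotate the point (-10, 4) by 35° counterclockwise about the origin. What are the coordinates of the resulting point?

Rotation matrix for 35°: [[cos 35°, -sin 35°], [sin 35°, cos 35°]] ≈ [[0.819152, -0.573576], [0.573576, 0.819152]]
[[0.819152, -0.573576], [0.573576, 0.819152]] × [-10, 4]ᵀ ≈ [-10.4858, -2.4592]ᵀ
Result: (-10.4858, -2.4592)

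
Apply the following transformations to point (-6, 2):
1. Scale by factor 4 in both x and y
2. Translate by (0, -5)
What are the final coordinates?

Step 1: Scale (-6, 2) by 4 → (-24, 8)
Step 2: Translate by (0, -5) → (-24, 3)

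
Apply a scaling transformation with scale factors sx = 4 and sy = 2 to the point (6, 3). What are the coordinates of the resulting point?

Scaling matrix:
[[4, 0], [0, 2]]
Result: (6 × 4, 3 × 2) = (24, 6)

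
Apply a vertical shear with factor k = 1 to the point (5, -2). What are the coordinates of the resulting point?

Shear matrix for vertical shear with factor k = 1:
[[1, 0], [1, 1]]
Result: (5, -2) → (5, 3)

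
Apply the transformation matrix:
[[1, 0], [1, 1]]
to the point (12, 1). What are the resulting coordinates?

Matrix multiplication:
[[1, 0], [1, 1]] × [12, 1]ᵀ
= [(1)(12) + (0)(1), (1)(12) + (1)(1)]ᵀ
= [12, 13]ᵀ
Result: (12, 13)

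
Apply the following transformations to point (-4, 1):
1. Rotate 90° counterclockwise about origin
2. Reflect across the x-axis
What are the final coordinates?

Step 1: Rotate 90° → (-1, -4)
Step 2: Reflect across x-axis → (-1, 4)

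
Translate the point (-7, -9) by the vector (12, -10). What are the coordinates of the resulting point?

Translation by (12, -10) (homogeneous matrix [[1, 0, 12], [0, 1, -10], [0, 0, 1]]):
x' = -7 + 12 = 5
y' = -9 + -10 = -19
Result: (5, -19)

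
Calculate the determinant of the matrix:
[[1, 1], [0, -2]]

For a 2×2 matrix [[a, b], [c, d]], det = ad - bc
det = (1)(-2) - (1)(0) = -2 - 0 = -2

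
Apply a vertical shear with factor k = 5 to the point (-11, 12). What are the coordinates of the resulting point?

Shear matrix for vertical shear with factor k = 5:
[[1, 0], [5, 1]]
Result: (-11, 12) → (-11, -43)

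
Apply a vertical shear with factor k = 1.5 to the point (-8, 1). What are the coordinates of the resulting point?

Shear matrix for vertical shear with factor k = 1.5:
[[1, 0], [1.50, 1]]
Result: (-8, 1) → (-8, -11)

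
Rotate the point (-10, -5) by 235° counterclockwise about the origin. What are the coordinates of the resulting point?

Rotation matrix for 235°: [[cos 235°, -sin 235°], [sin 235°, cos 235°]] ≈ [[-0.573576, 0.819152], [-0.819152, -0.573576]]
[[-0.573576, 0.819152], [-0.819152, -0.573576]] × [-10, -5]ᵀ ≈ [1.6400, 11.0594]ᵀ
Result: (1.6400, 11.0594)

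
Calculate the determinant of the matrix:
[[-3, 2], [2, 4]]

For a 2×2 matrix [[a, b], [c, d]], det = ad - bc
det = (-3)(4) - (2)(2) = -12 - 4 = -16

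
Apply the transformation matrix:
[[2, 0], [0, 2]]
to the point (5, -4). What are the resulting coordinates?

Matrix multiplication:
[[2, 0], [0, 2]] × [5, -4]ᵀ
= [(2)(5) + (0)(-4), (0)(5) + (2)(-4)]ᵀ
= [10, -8]ᵀ
Result: (10, -8)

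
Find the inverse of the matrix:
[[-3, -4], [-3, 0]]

For [[a,b],[c,d]], inverse = (1/det)·[[d,-b],[-c,a]]
det = (-3)(0) - (-4)(-3) = 0 - 12 = -12
Inverse = (1/-12)·[[0, 4], [3, -3]]
= [[0, -1/3], [-1/4, 1/4]]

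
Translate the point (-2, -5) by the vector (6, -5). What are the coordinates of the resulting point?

Translation by (6, -5) (homogeneous matrix [[1, 0, 6], [0, 1, -5], [0, 0, 1]]):
x' = -2 + 6 = 4
y' = -5 + -5 = -10
Result: (4, -10)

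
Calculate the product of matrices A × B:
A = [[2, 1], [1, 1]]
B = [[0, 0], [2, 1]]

Matrix multiplication:
C[0][0] = 2×0 + 1×2 = 2
C[0][1] = 2×0 + 1×1 = 1
C[1][0] = 1×0 + 1×2 = 2
C[1][1] = 1×0 + 1×1 = 1
Result: [[2, 1], [2, 1]]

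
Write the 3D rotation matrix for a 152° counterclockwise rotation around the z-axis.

Rotation matrix for counterclockwise 152° around z-axis:
cos(152°) = -0.8829, sin(152°) = 0.4695
Result: [[-0.8829, -0.4695, 0], [0.4695, -0.8829, 0], [0, 0, 1]]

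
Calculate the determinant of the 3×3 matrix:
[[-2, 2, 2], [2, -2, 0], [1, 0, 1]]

Expansion along first row:
det = -2·det([[-2,0],[0,1]]) - 2·det([[2,0],[1,1]]) + 2·det([[2,-2],[1,0]])
    = -2·(-2·1 - 0·0) - 2·(2·1 - 0·1) + 2·(2·0 - -2·1)
    = -2·-2 - 2·2 + 2·2
    = 4 + -4 + 4 = 4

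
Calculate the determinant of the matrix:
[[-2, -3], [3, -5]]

For a 2×2 matrix [[a, b], [c, d]], det = ad - bc
det = (-2)(-5) - (-3)(3) = 10 - -9 = 19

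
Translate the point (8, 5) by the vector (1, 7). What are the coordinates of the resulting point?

Translation by (1, 7) (homogeneous matrix [[1, 0, 1], [0, 1, 7], [0, 0, 1]]):
x' = 8 + 1 = 9
y' = 5 + 7 = 12
Result: (9, 12)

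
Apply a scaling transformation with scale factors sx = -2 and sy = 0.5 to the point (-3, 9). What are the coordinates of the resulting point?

Scaling matrix:
[[-2, 0], [0, 0.50]]
Result: (-3 × -2, 9 × 0.5) = (6, 4.5)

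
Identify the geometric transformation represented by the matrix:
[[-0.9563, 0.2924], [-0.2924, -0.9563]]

This matrix represents: rotation by 197° counterclockwise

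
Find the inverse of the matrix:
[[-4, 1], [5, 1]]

For [[a,b],[c,d]], inverse = (1/det)·[[d,-b],[-c,a]]
det = (-4)(1) - (1)(5) = -4 - 5 = -9
Inverse = (1/-9)·[[1, -1], [-5, -4]]
= [[-1/9, 1/9], [5/9, 4/9]]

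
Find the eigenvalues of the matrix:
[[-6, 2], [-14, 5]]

Characteristic equation: det(A - λI) = 0
λ² - (trace)λ + (det) = 0
trace = -6 + 5 = -1, det = (-6)(5) - (2)(-14) = -2
λ² - (-1)λ + (-2) = 0
λ = (-1 ± √((-1)² - 4·(-2))) / 2 = (-1 ± √9) / 2
Solving: λ = -2, 1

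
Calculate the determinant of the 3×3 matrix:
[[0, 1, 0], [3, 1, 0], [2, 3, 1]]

Expansion along first row:
det = 0·det([[1,0],[3,1]]) - 1·det([[3,0],[2,1]]) + 0·det([[3,1],[2,3]])
    = 0·(1·1 - 0·3) - 1·(3·1 - 0·2) + 0·(3·3 - 1·2)
    = 0·1 - 1·3 + 0·7
    = 0 + -3 + 0 = -3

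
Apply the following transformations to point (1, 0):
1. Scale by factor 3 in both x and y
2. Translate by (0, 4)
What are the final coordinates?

Step 1: Scale (1, 0) by 3 → (3, 0)
Step 2: Translate by (0, 4) → (3, 4)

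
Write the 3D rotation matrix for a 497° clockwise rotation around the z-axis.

Rotation matrix for clockwise 497° around z-axis:
A clockwise rotation by 497° is a counterclockwise rotation by -497°.
cos(-497°) = -0.7314, sin(-497°) = -0.6820
Result: [[-0.7314, 0.6820, 0], [-0.6820, -0.7314, 0], [0, 0, 1]]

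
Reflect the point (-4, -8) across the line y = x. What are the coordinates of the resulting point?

Reflection across line y = x: (-4, -8) → (-8, -4)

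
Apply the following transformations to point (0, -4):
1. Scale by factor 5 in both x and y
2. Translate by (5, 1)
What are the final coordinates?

Step 1: Scale (0, -4) by 5 → (0, -20)
Step 2: Translate by (5, 1) → (5, -19)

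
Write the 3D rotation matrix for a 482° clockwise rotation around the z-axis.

Rotation matrix for clockwise 482° around z-axis:
A clockwise rotation by 482° is a counterclockwise rotation by -482°.
cos(-482°) = -0.5299, sin(-482°) = -0.8480
Result: [[-0.5299, 0.8480, 0], [-0.8480, -0.5299, 0], [0, 0, 1]]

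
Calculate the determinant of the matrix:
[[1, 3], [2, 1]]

For a 2×2 matrix [[a, b], [c, d]], det = ad - bc
det = (1)(1) - (3)(2) = 1 - 6 = -5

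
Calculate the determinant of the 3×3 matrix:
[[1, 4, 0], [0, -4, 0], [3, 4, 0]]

Expansion along first row:
det = 1·det([[-4,0],[4,0]]) - 4·det([[0,0],[3,0]]) + 0·det([[0,-4],[3,4]])
    = 1·(-4·0 - 0·4) - 4·(0·0 - 0·3) + 0·(0·4 - -4·3)
    = 1·0 - 4·0 + 0·12
    = 0 + 0 + 0 = 0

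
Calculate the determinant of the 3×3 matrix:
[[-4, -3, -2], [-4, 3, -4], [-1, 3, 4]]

Expansion along first row:
det = -4·det([[3,-4],[3,4]]) - -3·det([[-4,-4],[-1,4]]) + -2·det([[-4,3],[-1,3]])
    = -4·(3·4 - -4·3) - -3·(-4·4 - -4·-1) + -2·(-4·3 - 3·-1)
    = -4·24 - -3·-20 + -2·-9
    = -96 + -60 + 18 = -138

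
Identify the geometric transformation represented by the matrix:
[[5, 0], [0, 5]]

This matrix represents: uniform scaling by factor 5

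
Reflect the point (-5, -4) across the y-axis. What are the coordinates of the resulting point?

Reflection across y-axis: (-5, -4) → (5, -4)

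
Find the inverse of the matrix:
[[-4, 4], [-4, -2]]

For [[a,b],[c,d]], inverse = (1/det)·[[d,-b],[-c,a]]
det = (-4)(-2) - (4)(-4) = 8 - -16 = 24
Inverse = (1/24)·[[-2, -4], [4, -4]]
= [[-1/12, -1/6], [1/6, -1/6]]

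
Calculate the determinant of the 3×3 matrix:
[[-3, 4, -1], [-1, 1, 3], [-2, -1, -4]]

Expansion along first row:
det = -3·det([[1,3],[-1,-4]]) - 4·det([[-1,3],[-2,-4]]) + -1·det([[-1,1],[-2,-1]])
    = -3·(1·-4 - 3·-1) - 4·(-1·-4 - 3·-2) + -1·(-1·-1 - 1·-2)
    = -3·-1 - 4·10 + -1·3
    = 3 + -40 + -3 = -40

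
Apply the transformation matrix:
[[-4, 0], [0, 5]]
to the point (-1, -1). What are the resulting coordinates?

Matrix multiplication:
[[-4, 0], [0, 5]] × [-1, -1]ᵀ
= [(-4)(-1) + (0)(-1), (0)(-1) + (5)(-1)]ᵀ
= [4, -5]ᵀ
Result: (4, -5)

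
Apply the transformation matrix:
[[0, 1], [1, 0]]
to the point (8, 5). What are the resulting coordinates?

Matrix multiplication:
[[0, 1], [1, 0]] × [8, 5]ᵀ
= [(0)(8) + (1)(5), (1)(8) + (0)(5)]ᵀ
= [5, 8]ᵀ
Result: (5, 8)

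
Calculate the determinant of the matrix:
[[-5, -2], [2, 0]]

For a 2×2 matrix [[a, b], [c, d]], det = ad - bc
det = (-5)(0) - (-2)(2) = 0 - -4 = 4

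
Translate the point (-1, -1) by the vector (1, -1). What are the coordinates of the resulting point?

Translation by (1, -1) (homogeneous matrix [[1, 0, 1], [0, 1, -1], [0, 0, 1]]):
x' = -1 + 1 = 0
y' = -1 + -1 = -2
Result: (0, -2)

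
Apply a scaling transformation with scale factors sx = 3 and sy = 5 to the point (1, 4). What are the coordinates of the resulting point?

Scaling matrix:
[[3, 0], [0, 5]]
Result: (1 × 3, 4 × 5) = (3, 20)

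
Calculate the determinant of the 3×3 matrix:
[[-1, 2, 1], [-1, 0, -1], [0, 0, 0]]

Expansion along first row:
det = -1·det([[0,-1],[0,0]]) - 2·det([[-1,-1],[0,0]]) + 1·det([[-1,0],[0,0]])
    = -1·(0·0 - -1·0) - 2·(-1·0 - -1·0) + 1·(-1·0 - 0·0)
    = -1·0 - 2·0 + 1·0
    = 0 + 0 + 0 = 0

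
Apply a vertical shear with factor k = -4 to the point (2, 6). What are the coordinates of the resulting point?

Shear matrix for vertical shear with factor k = -4:
[[1, 0], [-4, 1]]
Result: (2, 6) → (2, -2)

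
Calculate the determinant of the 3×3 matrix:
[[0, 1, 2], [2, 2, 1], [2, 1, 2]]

Expansion along first row:
det = 0·det([[2,1],[1,2]]) - 1·det([[2,1],[2,2]]) + 2·det([[2,2],[2,1]])
    = 0·(2·2 - 1·1) - 1·(2·2 - 1·2) + 2·(2·1 - 2·2)
    = 0·3 - 1·2 + 2·-2
    = 0 + -2 + -4 = -6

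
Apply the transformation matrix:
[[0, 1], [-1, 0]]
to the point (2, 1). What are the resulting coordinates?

Matrix multiplication:
[[0, 1], [-1, 0]] × [2, 1]ᵀ
= [(0)(2) + (1)(1), (-1)(2) + (0)(1)]ᵀ
= [1, -2]ᵀ
Result: (1, -2)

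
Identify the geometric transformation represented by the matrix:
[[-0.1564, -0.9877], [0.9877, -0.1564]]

This matrix represents: rotation by 99° counterclockwise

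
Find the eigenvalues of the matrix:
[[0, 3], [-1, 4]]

Characteristic equation: det(A - λI) = 0
λ² - (trace)λ + (det) = 0
trace = 0 + 4 = 4, det = (0)(4) - (3)(-1) = 3
λ² - (4)λ + (3) = 0
λ = (4 ± √((4)² - 4·(3))) / 2 = (4 ± √4) / 2
Solving: λ = 1, 3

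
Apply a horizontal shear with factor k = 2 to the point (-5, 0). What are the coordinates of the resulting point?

Shear matrix for horizontal shear with factor k = 2:
[[1, 2], [0, 1]]
Result: (-5, 0) → (-5, 0)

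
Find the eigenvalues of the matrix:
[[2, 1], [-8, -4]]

Characteristic equation: det(A - λI) = 0
λ² - (trace)λ + (det) = 0
trace = 2 + -4 = -2, det = (2)(-4) - (1)(-8) = 0
λ² - (-2)λ + (0) = 0
λ = (-2 ± √((-2)² - 4·(0))) / 2 = (-2 ± √4) / 2
Solving: λ = -2, 0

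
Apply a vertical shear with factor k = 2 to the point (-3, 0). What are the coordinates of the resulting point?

Shear matrix for vertical shear with factor k = 2:
[[1, 0], [2, 1]]
Result: (-3, 0) → (-3, -6)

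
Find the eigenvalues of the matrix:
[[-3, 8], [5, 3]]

Characteristic equation: det(A - λI) = 0
λ² - (trace)λ + (det) = 0
trace = -3 + 3 = 0, det = (-3)(3) - (8)(5) = -49
λ² - (0)λ + (-49) = 0
λ = (0 ± √((0)² - 4·(-49))) / 2 = (0 ± √196) / 2
Solving: λ = -7, 7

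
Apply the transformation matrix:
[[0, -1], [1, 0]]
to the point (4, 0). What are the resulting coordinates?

Matrix multiplication:
[[0, -1], [1, 0]] × [4, 0]ᵀ
= [(0)(4) + (-1)(0), (1)(4) + (0)(0)]ᵀ
= [0, 4]ᵀ
Result: (0, 4)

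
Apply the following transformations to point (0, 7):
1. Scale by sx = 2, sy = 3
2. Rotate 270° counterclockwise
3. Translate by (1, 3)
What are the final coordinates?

Step 1: Scale → (0, 21)
Step 2: Rotate 270° → (21, 0)
Step 3: Translate → (22, 3)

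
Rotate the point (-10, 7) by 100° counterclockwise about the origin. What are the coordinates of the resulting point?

Rotation matrix for 100°: [[cos 100°, -sin 100°], [sin 100°, cos 100°]] ≈ [[-0.173648, -0.984808], [0.984808, -0.173648]]
[[-0.173648, -0.984808], [0.984808, -0.173648]] × [-10, 7]ᵀ ≈ [-5.1572, -11.0636]ᵀ
Result: (-5.1572, -11.0636)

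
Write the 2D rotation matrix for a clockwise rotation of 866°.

Rotation matrix formula: [[cos θ, -sin θ], [sin θ, cos θ]]
A clockwise rotation by 866° is equivalent to a counterclockwise rotation by -866°.
For θ = -866°:
cos(-866°) = -0.8290
sin(-866°) = -0.5592
Result: [[-0.8290, 0.5592], [-0.5592, -0.8290]]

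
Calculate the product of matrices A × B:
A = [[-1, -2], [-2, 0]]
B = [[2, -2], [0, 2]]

Matrix multiplication:
C[0][0] = -1×2 + -2×0 = -2
C[0][1] = -1×-2 + -2×2 = -2
C[1][0] = -2×2 + 0×0 = -4
C[1][1] = -2×-2 + 0×2 = 4
Result: [[-2, -2], [-4, 4]]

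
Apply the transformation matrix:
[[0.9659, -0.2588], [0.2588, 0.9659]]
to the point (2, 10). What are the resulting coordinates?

Matrix multiplication:
[[0.9659, -0.2588], [0.2588, 0.9659]] × [2, 10]ᵀ
= [(0.9659)(2) + (-0.2588)(10), (0.2588)(2) + (0.9659)(10)]ᵀ
= [-0.6562, 10.1766]ᵀ
Result: (-0.6562, 10.1766)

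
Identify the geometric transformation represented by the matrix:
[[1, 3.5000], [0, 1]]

This matrix represents: horizontal shear with factor 3.5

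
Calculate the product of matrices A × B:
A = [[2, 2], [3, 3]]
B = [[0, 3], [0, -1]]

Matrix multiplication:
C[0][0] = 2×0 + 2×0 = 0
C[0][1] = 2×3 + 2×-1 = 4
C[1][0] = 3×0 + 3×0 = 0
C[1][1] = 3×3 + 3×-1 = 6
Result: [[0, 4], [0, 6]]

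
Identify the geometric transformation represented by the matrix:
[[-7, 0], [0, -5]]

This matrix represents: non-uniform scaling by sx = -7, sy = -5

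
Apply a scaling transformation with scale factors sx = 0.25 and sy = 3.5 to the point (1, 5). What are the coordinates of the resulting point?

Scaling matrix:
[[0.25, 0], [0, 3.50]]
Result: (1 × 0.25, 5 × 3.5) = (0.25, 17.5)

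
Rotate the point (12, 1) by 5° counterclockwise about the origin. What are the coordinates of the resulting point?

Rotation matrix for 5°: [[cos 5°, -sin 5°], [sin 5°, cos 5°]] ≈ [[0.996195, -0.087156], [0.087156, 0.996195]]
[[0.996195, -0.087156], [0.087156, 0.996195]] × [12, 1]ᵀ ≈ [11.8672, 2.0421]ᵀ
Result: (11.8672, 2.0421)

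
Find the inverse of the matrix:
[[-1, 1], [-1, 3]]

For [[a,b],[c,d]], inverse = (1/det)·[[d,-b],[-c,a]]
det = (-1)(3) - (1)(-1) = -3 - -1 = -2
Inverse = (1/-2)·[[3, -1], [1, -1]]
= [[-3/2, 1/2], [-1/2, 1/2]]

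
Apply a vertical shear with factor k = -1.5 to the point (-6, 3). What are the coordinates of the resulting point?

Shear matrix for vertical shear with factor k = -1.5:
[[1, 0], [-1.50, 1]]
Result: (-6, 3) → (-6, 12)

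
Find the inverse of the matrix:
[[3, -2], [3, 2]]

For [[a,b],[c,d]], inverse = (1/det)·[[d,-b],[-c,a]]
det = (3)(2) - (-2)(3) = 6 - -6 = 12
Inverse = (1/12)·[[2, 2], [-3, 3]]
= [[1/6, 1/6], [-1/4, 1/4]]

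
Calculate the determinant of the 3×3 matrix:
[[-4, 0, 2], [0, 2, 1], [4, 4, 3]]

Expansion along first row:
det = -4·det([[2,1],[4,3]]) - 0·det([[0,1],[4,3]]) + 2·det([[0,2],[4,4]])
    = -4·(2·3 - 1·4) - 0·(0·3 - 1·4) + 2·(0·4 - 2·4)
    = -4·2 - 0·-4 + 2·-8
    = -8 + 0 + -16 = -24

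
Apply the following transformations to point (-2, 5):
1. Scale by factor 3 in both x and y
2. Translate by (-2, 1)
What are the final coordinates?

Step 1: Scale (-2, 5) by 3 → (-6, 15)
Step 2: Translate by (-2, 1) → (-8, 16)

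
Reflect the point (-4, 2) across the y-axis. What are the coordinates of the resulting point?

Reflection across y-axis: (-4, 2) → (4, 2)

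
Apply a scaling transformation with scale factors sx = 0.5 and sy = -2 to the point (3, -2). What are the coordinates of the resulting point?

Scaling matrix:
[[0.50, 0], [0, -2]]
Result: (3 × 0.5, -2 × -2) = (1.5, 4)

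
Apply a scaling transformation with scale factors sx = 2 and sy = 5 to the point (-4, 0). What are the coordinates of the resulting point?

Scaling matrix:
[[2, 0], [0, 5]]
Result: (-4 × 2, 0 × 5) = (-8, 0)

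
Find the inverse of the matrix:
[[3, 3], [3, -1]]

For [[a,b],[c,d]], inverse = (1/det)·[[d,-b],[-c,a]]
det = (3)(-1) - (3)(3) = -3 - 9 = -12
Inverse = (1/-12)·[[-1, -3], [-3, 3]]
= [[1/12, 1/4], [1/4, -1/4]]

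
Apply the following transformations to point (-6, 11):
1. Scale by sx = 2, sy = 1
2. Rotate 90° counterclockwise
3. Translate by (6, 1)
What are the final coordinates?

Step 1: Scale → (-12, 11)
Step 2: Rotate 90° → (-11, -12)
Step 3: Translate → (-5, -11)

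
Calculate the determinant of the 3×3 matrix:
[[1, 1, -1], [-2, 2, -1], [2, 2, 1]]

Expansion along first row:
det = 1·det([[2,-1],[2,1]]) - 1·det([[-2,-1],[2,1]]) + -1·det([[-2,2],[2,2]])
    = 1·(2·1 - -1·2) - 1·(-2·1 - -1·2) + -1·(-2·2 - 2·2)
    = 1·4 - 1·0 + -1·-8
    = 4 + 0 + 8 = 12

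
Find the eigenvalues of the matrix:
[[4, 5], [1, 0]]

Characteristic equation: det(A - λI) = 0
λ² - (trace)λ + (det) = 0
trace = 4 + 0 = 4, det = (4)(0) - (5)(1) = -5
λ² - (4)λ + (-5) = 0
λ = (4 ± √((4)² - 4·(-5))) / 2 = (4 ± √36) / 2
Solving: λ = -1, 5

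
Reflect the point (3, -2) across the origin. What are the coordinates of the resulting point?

Reflection across origin: (3, -2) → (-3, 2)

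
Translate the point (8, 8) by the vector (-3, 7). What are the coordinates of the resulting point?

Translation by (-3, 7) (homogeneous matrix [[1, 0, -3], [0, 1, 7], [0, 0, 1]]):
x' = 8 + -3 = 5
y' = 8 + 7 = 15
Result: (5, 15)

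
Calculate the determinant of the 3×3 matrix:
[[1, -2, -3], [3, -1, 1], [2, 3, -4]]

Expansion along first row:
det = 1·det([[-1,1],[3,-4]]) - -2·det([[3,1],[2,-4]]) + -3·det([[3,-1],[2,3]])
    = 1·(-1·-4 - 1·3) - -2·(3·-4 - 1·2) + -3·(3·3 - -1·2)
    = 1·1 - -2·-14 + -3·11
    = 1 + -28 + -33 = -60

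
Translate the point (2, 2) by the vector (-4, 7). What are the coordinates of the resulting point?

Translation by (-4, 7) (homogeneous matrix [[1, 0, -4], [0, 1, 7], [0, 0, 1]]):
x' = 2 + -4 = -2
y' = 2 + 7 = 9
Result: (-2, 9)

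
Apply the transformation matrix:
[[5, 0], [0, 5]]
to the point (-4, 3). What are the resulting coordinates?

Matrix multiplication:
[[5, 0], [0, 5]] × [-4, 3]ᵀ
= [(5)(-4) + (0)(3), (0)(-4) + (5)(3)]ᵀ
= [-20, 15]ᵀ
Result: (-20, 15)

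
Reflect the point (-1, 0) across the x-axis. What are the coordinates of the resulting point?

Reflection across x-axis: (-1, 0) → (-1, 0)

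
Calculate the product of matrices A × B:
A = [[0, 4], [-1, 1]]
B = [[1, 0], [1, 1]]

Matrix multiplication:
C[0][0] = 0×1 + 4×1 = 4
C[0][1] = 0×0 + 4×1 = 4
C[1][0] = -1×1 + 1×1 = 0
C[1][1] = -1×0 + 1×1 = 1
Result: [[4, 4], [0, 1]]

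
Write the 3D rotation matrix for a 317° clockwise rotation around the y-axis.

Rotation matrix for clockwise 317° around y-axis:
A clockwise rotation by 317° is a counterclockwise rotation by -317°.
cos(-317°) = 0.7314, sin(-317°) = 0.6820
Result: [[0.7314, 0, 0.6820], [0, 1, 0], [-0.6820, 0, 0.7314]]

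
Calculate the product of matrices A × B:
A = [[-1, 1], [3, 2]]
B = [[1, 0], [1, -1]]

Matrix multiplication:
C[0][0] = -1×1 + 1×1 = 0
C[0][1] = -1×0 + 1×-1 = -1
C[1][0] = 3×1 + 2×1 = 5
C[1][1] = 3×0 + 2×-1 = -2
Result: [[0, -1], [5, -2]]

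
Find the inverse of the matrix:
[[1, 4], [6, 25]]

For [[a,b],[c,d]], inverse = (1/det)·[[d,-b],[-c,a]]
det = (1)(25) - (4)(6) = 25 - 24 = 1
Inverse = [[25, -4], [-6, 1]]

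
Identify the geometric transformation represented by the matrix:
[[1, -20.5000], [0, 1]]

This matrix represents: horizontal shear with factor -20.5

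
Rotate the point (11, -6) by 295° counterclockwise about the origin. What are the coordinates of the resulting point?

Rotation matrix for 295°: [[cos 295°, -sin 295°], [sin 295°, cos 295°]] ≈ [[0.422618, 0.906308], [-0.906308, 0.422618]]
[[0.422618, 0.906308], [-0.906308, 0.422618]] × [11, -6]ᵀ ≈ [-0.7890, -12.5051]ᵀ
Result: (-0.7890, -12.5051)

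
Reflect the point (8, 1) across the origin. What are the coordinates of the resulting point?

Reflection across origin: (8, 1) → (-8, -1)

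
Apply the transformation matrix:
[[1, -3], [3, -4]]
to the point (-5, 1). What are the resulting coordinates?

Matrix multiplication:
[[1, -3], [3, -4]] × [-5, 1]ᵀ
= [(1)(-5) + (-3)(1), (3)(-5) + (-4)(1)]ᵀ
= [-8, -19]ᵀ
Result: (-8, -19)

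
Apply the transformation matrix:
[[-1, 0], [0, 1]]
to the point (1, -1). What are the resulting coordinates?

Matrix multiplication:
[[-1, 0], [0, 1]] × [1, -1]ᵀ
= [(-1)(1) + (0)(-1), (0)(1) + (1)(-1)]ᵀ
= [-1, -1]ᵀ
Result: (-1, -1)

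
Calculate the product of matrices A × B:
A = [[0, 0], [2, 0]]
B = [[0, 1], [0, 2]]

Matrix multiplication:
C[0][0] = 0×0 + 0×0 = 0
C[0][1] = 0×1 + 0×2 = 0
C[1][0] = 2×0 + 0×0 = 0
C[1][1] = 2×1 + 0×2 = 2
Result: [[0, 0], [0, 2]]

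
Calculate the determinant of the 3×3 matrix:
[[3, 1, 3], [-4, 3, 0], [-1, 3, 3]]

Expansion along first row:
det = 3·det([[3,0],[3,3]]) - 1·det([[-4,0],[-1,3]]) + 3·det([[-4,3],[-1,3]])
    = 3·(3·3 - 0·3) - 1·(-4·3 - 0·-1) + 3·(-4·3 - 3·-1)
    = 3·9 - 1·-12 + 3·-9
    = 27 + 12 + -27 = 12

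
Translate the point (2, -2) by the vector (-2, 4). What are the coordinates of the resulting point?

Translation by (-2, 4) (homogeneous matrix [[1, 0, -2], [0, 1, 4], [0, 0, 1]]):
x' = 2 + -2 = 0
y' = -2 + 4 = 2
Result: (0, 2)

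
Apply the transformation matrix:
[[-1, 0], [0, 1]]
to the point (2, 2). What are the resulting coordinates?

Matrix multiplication:
[[-1, 0], [0, 1]] × [2, 2]ᵀ
= [(-1)(2) + (0)(2), (0)(2) + (1)(2)]ᵀ
= [-2, 2]ᵀ
Result: (-2, 2)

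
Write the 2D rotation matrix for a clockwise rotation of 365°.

Rotation matrix formula: [[cos θ, -sin θ], [sin θ, cos θ]]
A clockwise rotation by 365° is equivalent to a counterclockwise rotation by -365°.
For θ = -365°:
cos(-365°) = 0.9962
sin(-365°) = -0.0872
Result: [[0.9962, 0.0872], [-0.0872, 0.9962]]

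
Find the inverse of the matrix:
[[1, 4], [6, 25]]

For [[a,b],[c,d]], inverse = (1/det)·[[d,-b],[-c,a]]
det = (1)(25) - (4)(6) = 25 - 24 = 1
Inverse = [[25, -4], [-6, 1]]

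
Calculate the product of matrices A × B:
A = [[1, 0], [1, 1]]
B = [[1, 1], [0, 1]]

Matrix multiplication:
C[0][0] = 1×1 + 0×0 = 1
C[0][1] = 1×1 + 0×1 = 1
C[1][0] = 1×1 + 1×0 = 1
C[1][1] = 1×1 + 1×1 = 2
Result: [[1, 1], [1, 2]]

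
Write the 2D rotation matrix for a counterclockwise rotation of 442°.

Rotation matrix formula: [[cos θ, -sin θ], [sin θ, cos θ]]
For θ = 442°:
cos(442°) = 0.1392
sin(442°) = 0.9903
Result: [[0.1392, -0.9903], [0.9903, 0.1392]]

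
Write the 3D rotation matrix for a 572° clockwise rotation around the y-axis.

Rotation matrix for clockwise 572° around y-axis:
A clockwise rotation by 572° is a counterclockwise rotation by -572°.
cos(-572°) = -0.8480, sin(-572°) = 0.5299
Result: [[-0.8480, 0, 0.5299], [0, 1, 0], [-0.5299, 0, -0.8480]]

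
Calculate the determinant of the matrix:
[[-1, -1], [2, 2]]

For a 2×2 matrix [[a, b], [c, d]], det = ad - bc
det = (-1)(2) - (-1)(2) = -2 - -2 = 0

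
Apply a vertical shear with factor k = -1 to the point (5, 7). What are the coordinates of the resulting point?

Shear matrix for vertical shear with factor k = -1:
[[1, 0], [-1, 1]]
Result: (5, 7) → (5, 2)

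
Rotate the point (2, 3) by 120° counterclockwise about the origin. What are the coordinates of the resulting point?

Rotation matrix for 120°: [[cos 120°, -sin 120°], [sin 120°, cos 120°]] ≈ [[-0.500000, -0.866025], [0.866025, -0.500000]]
[[-0.500000, -0.866025], [0.866025, -0.500000]] × [2, 3]ᵀ ≈ [-3.5981, 0.2321]ᵀ
Result: (-3.5981, 0.2321)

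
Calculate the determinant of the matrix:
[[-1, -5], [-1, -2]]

For a 2×2 matrix [[a, b], [c, d]], det = ad - bc
det = (-1)(-2) - (-5)(-1) = 2 - 5 = -3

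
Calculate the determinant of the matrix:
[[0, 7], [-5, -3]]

For a 2×2 matrix [[a, b], [c, d]], det = ad - bc
det = (0)(-3) - (7)(-5) = 0 - -35 = 35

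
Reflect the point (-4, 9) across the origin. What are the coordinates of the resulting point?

Reflection across origin: (-4, 9) → (4, -9)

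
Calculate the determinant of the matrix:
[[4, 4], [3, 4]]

For a 2×2 matrix [[a, b], [c, d]], det = ad - bc
det = (4)(4) - (4)(3) = 16 - 12 = 4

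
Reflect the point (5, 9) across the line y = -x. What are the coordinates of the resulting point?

Reflection across line y = -x: (5, 9) → (-9, -5)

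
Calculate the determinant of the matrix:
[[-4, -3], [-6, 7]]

For a 2×2 matrix [[a, b], [c, d]], det = ad - bc
det = (-4)(7) - (-3)(-6) = -28 - 18 = -46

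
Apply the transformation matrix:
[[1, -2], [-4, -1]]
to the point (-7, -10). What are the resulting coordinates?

Matrix multiplication:
[[1, -2], [-4, -1]] × [-7, -10]ᵀ
= [(1)(-7) + (-2)(-10), (-4)(-7) + (-1)(-10)]ᵀ
= [13, 38]ᵀ
Result: (13, 38)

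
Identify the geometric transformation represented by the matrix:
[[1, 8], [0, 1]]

This matrix represents: horizontal shear with factor 8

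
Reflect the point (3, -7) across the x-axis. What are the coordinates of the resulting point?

Reflection across x-axis: (3, -7) → (3, 7)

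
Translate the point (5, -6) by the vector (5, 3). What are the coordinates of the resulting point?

Translation by (5, 3) (homogeneous matrix [[1, 0, 5], [0, 1, 3], [0, 0, 1]]):
x' = 5 + 5 = 10
y' = -6 + 3 = -3
Result: (10, -3)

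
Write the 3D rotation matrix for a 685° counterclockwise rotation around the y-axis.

Rotation matrix for counterclockwise 685° around y-axis:
cos(685°) = 0.8192, sin(685°) = -0.5736
Result: [[0.8192, 0, -0.5736], [0, 1, 0], [0.5736, 0, 0.8192]]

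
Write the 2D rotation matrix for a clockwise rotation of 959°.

Rotation matrix formula: [[cos θ, -sin θ], [sin θ, cos θ]]
A clockwise rotation by 959° is equivalent to a counterclockwise rotation by -959°.
For θ = -959°:
cos(-959°) = -0.5150
sin(-959°) = 0.8572
Result: [[-0.5150, -0.8572], [0.8572, -0.5150]]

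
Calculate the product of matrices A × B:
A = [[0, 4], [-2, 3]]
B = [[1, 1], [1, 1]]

Matrix multiplication:
C[0][0] = 0×1 + 4×1 = 4
C[0][1] = 0×1 + 4×1 = 4
C[1][0] = -2×1 + 3×1 = 1
C[1][1] = -2×1 + 3×1 = 1
Result: [[4, 4], [1, 1]]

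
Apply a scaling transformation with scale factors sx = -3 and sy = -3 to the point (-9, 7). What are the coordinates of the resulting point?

Scaling matrix:
[[-3, 0], [0, -3]]
Result: (-9 × -3, 7 × -3) = (27, -21)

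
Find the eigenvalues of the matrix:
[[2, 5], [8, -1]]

Characteristic equation: det(A - λI) = 0
λ² - (trace)λ + (det) = 0
trace = 2 + -1 = 1, det = (2)(-1) - (5)(8) = -42
λ² - (1)λ + (-42) = 0
λ = (1 ± √((1)² - 4·(-42))) / 2 = (1 ± √169) / 2
Solving: λ = -6, 7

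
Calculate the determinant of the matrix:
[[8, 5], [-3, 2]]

For a 2×2 matrix [[a, b], [c, d]], det = ad - bc
det = (8)(2) - (5)(-3) = 16 - -15 = 31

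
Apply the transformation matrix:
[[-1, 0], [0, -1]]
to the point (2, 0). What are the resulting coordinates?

Matrix multiplication:
[[-1, 0], [0, -1]] × [2, 0]ᵀ
= [(-1)(2) + (0)(0), (0)(2) + (-1)(0)]ᵀ
= [-2, 0]ᵀ
Result: (-2, 0)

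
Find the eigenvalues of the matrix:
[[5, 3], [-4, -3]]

Characteristic equation: det(A - λI) = 0
λ² - (trace)λ + (det) = 0
trace = 5 + -3 = 2, det = (5)(-3) - (3)(-4) = -3
λ² - (2)λ + (-3) = 0
λ = (2 ± √((2)² - 4·(-3))) / 2 = (2 ± √16) / 2
Solving: λ = -1, 3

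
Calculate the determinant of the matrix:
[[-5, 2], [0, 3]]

For a 2×2 matrix [[a, b], [c, d]], det = ad - bc
det = (-5)(3) - (2)(0) = -15 - 0 = -15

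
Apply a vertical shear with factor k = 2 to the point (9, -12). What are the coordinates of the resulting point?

Shear matrix for vertical shear with factor k = 2:
[[1, 0], [2, 1]]
Result: (9, -12) → (9, 6)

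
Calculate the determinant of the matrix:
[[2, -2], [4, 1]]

For a 2×2 matrix [[a, b], [c, d]], det = ad - bc
det = (2)(1) - (-2)(4) = 2 - -8 = 10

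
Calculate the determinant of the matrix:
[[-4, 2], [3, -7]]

For a 2×2 matrix [[a, b], [c, d]], det = ad - bc
det = (-4)(-7) - (2)(3) = 28 - 6 = 22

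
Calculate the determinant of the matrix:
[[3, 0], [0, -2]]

For a 2×2 matrix [[a, b], [c, d]], det = ad - bc
det = (3)(-2) - (0)(0) = -6 - 0 = -6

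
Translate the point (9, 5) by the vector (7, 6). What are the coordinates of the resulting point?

Translation by (7, 6) (homogeneous matrix [[1, 0, 7], [0, 1, 6], [0, 0, 1]]):
x' = 9 + 7 = 16
y' = 5 + 6 = 11
Result: (16, 11)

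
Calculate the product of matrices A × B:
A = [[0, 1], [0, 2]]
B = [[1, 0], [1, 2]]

Matrix multiplication:
C[0][0] = 0×1 + 1×1 = 1
C[0][1] = 0×0 + 1×2 = 2
C[1][0] = 0×1 + 2×1 = 2
C[1][1] = 0×0 + 2×2 = 4
Result: [[1, 2], [2, 4]]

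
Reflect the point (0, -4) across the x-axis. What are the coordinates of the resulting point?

Reflection across x-axis: (0, -4) → (0, 4)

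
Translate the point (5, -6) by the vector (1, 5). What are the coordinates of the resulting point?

Translation by (1, 5) (homogeneous matrix [[1, 0, 1], [0, 1, 5], [0, 0, 1]]):
x' = 5 + 1 = 6
y' = -6 + 5 = -1
Result: (6, -1)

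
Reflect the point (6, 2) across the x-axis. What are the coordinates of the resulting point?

Reflection across x-axis: (6, 2) → (6, -2)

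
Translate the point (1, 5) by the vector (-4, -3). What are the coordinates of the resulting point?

Translation by (-4, -3) (homogeneous matrix [[1, 0, -4], [0, 1, -3], [0, 0, 1]]):
x' = 1 + -4 = -3
y' = 5 + -3 = 2
Result: (-3, 2)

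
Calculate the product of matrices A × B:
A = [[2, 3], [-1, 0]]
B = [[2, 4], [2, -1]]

Matrix multiplication:
C[0][0] = 2×2 + 3×2 = 10
C[0][1] = 2×4 + 3×-1 = 5
C[1][0] = -1×2 + 0×2 = -2
C[1][1] = -1×4 + 0×-1 = -4
Result: [[10, 5], [-2, -4]]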